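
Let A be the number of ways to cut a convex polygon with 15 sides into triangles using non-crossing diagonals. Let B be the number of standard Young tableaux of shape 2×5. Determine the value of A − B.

742858

Triangulations of a convex m-gon are counted by C_{m−2}; with m = 15 this is C_13. So A = C_13 = 742900.
By the hook-length formula (or a Dyck-path bijection), SYT of shape 2×5 number C_5. So B = C_5 = 42.
A − B = 742900 − 42 = 742858.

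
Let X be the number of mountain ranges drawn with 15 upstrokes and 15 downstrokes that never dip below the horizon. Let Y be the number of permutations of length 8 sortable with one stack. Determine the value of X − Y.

9693415

Paths of 15 up- and 15 down-steps that never dip below the axis are Dyck paths; their count is C_15. So X = C_15 = 9694845.
By Knuth's characterisation, the stack-sortable permutations of length 8 are the 231-avoiders, numbering C_8. So Y = C_8 = 1430.
X − Y = 9694845 − 1430 = 9693415.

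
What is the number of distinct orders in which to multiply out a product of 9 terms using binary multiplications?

Parenthesizations of m factors correspond to full binary trees with m leaves, counted by C_{m−1}; m = 9 gives C_8.
C_8 = C_7 · 2(2·7+1)/(7+2) = 429 · 30/9 = 1430.

1430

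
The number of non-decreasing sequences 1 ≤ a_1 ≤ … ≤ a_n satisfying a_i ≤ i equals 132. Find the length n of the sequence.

6

Such sub-staircase sequences of length n are counted by C_n, and C_6 = 132.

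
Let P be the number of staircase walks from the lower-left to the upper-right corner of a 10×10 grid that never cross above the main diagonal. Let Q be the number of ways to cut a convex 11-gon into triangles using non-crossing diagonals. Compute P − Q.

Sub-diagonal monotone paths from (0,0) to (10,10) biject with Dyck paths of semilength 10, giving C_10. So P = C_10 = 16796.
A convex 11-gon is triangulated into 9 triangles, and the number of such triangulations is the Catalan number C_{11−2} = C_9. So Q = C_9 = 4862.
P − Q = 16796 − 4862 = 11934.

11934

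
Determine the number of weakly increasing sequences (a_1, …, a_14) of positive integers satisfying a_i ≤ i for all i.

Such sub-staircase sequences of length n are counted by C_n; here n = 14.
C_14 = C(28,14)/15 = 40116600/15 = 2674440.

2674440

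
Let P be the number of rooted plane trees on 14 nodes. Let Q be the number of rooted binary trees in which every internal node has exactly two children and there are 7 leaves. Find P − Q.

742768

Rooted ordered (plane) trees on m nodes have m−1 edges and are counted by C_{m−1}; m = 14 gives C_13. So P = C_13 = 742900.
Full binary trees with 7 leaves have 7−1 = 6 internal nodes, so there are C_6 of them. So Q = C_6 = 132.
P − Q = 742900 − 132 = 742768.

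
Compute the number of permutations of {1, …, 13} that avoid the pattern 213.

Permutations of [n] avoiding any single length-3 pattern are counted by C_n; here n = 13.
C_13 = C(26,13)/14 = 10400600/14 = 742900.

742900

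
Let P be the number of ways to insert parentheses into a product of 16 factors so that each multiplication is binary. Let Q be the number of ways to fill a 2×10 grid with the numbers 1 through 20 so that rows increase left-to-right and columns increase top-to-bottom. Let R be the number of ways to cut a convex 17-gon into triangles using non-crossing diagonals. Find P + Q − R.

Ways to associate a product of 16 factors correspond to binary trees on 16 leaves, so the count is C_15. So P = C_15 = 9694845.
Standard Young tableaux of shape 2×n are counted by C_n; here n = 10. So Q = C_10 = 16796.
The number of triangulations of a 17-gon is the Catalan number C_15 (index = sides − 2). So R = C_15 = 9694845.
P + Q − R = 9694845 + 16796 − 9694845 = 16796.

16796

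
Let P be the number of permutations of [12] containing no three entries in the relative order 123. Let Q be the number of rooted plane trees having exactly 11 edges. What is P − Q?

149226

For any fixed pattern of length 3, the pattern-avoiding permutations of [12] number C_12. So P = C_12 = 208012.
Rooted ordered trees with n edges are counted by C_n; here n = 11. So Q = C_11 = 58786.
P − Q = 208012 − 58786 = 149226.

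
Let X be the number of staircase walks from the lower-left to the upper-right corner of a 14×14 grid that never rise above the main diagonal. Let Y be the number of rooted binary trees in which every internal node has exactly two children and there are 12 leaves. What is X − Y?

2615654

Monotone paths in an n×n grid that stay weakly below the diagonal are counted by C_n; here n = 14. So X = C_14 = 2674440.
A full binary tree with L leaves has L−1 internal nodes and is counted by C_{L−1}; L = 12 gives C_11. So Y = C_11 = 58786.
X − Y = 2674440 − 58786 = 2615654.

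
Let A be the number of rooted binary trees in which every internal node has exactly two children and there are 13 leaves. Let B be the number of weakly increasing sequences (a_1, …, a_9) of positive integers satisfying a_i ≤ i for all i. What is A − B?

Full binary trees with 13 leaves have 13−1 = 12 internal nodes, so there are C_12 of them. So A = C_12 = 208012.
Such sub-staircase sequences of length n are counted by C_n; here n = 9. So B = C_9 = 4862.
A − B = 208012 − 4862 = 203150.

203150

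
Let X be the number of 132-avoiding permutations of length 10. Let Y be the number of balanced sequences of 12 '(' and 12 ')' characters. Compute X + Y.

Permutations of [n] avoiding any single length-3 pattern are counted by C_n; here n = 10. So X = C_10 = 16796.
A balanced arrangement of 12 bracket pairs is a Dyck word of semilength 12, so the count is C_12. So Y = C_12 = 208012.
X + Y = 16796 + 208012 = 224808.

224808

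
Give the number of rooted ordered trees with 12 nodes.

58786

Rooted ordered (plane) trees on m nodes have m−1 edges and are counted by C_{m−1}; m = 12 gives C_11.
C_11 = 58786.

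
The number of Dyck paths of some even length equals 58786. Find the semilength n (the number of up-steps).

11

Dyck paths of semilength n are counted by C_n; 58786 = C_11.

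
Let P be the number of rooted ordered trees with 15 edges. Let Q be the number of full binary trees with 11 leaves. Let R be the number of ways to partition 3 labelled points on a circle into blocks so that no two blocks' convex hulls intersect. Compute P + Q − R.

9711636

Rooted ordered trees with n edges are counted by C_n; here n = 15. So P = C_15 = 9694845.
A full binary tree with L leaves has L−1 internal nodes and is counted by C_{L−1}; L = 11 gives C_10. So Q = C_10 = 16796.
Non-crossing partitions of an n-element set are counted by C_n; here n = 3. So R = C_3 = 5.
P + Q − R = 9694845 + 16796 − 5 = 9711636.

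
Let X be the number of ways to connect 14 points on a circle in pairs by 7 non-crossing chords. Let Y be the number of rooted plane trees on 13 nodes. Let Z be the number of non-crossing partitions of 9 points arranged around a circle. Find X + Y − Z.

203579

Non-crossing perfect matchings of 2n points on a circle are counted by C_n; with 14 points, n = 7. So X = C_7 = 429.
A rooted plane tree on 13 nodes has 12 edges, and such trees are counted by C_12. So Y = C_12 = 208012.
The non-crossing partitions of [9] form a lattice of size C_9. So Z = C_9 = 4862.
X + Y − Z = 429 + 208012 − 4862 = 203579.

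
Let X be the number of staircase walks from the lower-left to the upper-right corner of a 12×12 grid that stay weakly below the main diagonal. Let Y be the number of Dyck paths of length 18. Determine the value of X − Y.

203150

Sub-diagonal monotone paths from (0,0) to (12,12) biject with Dyck paths of semilength 12, giving C_12. So X = C_12 = 208012.
Paths of 9 up- and 9 down-steps that never dip below the axis are Dyck paths; their count is C_9. So Y = C_9 = 4862.
X − Y = 208012 − 4862 = 203150.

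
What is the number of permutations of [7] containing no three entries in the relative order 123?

429

Permutations of [n] avoiding any single length-3 pattern are counted by C_n; here n = 7.
C_7 = C(14,7)/8 = 3432/8 = 429.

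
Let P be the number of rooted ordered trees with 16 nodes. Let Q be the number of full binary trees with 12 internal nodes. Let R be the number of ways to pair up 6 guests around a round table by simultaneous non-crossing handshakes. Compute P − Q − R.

Rooted ordered (plane) trees on m nodes have m−1 edges and are counted by C_{m−1}; m = 16 gives C_15. So P = C_15 = 9694845.
Full binary trees with n internal nodes are counted by C_n; here n = 12. So Q = C_12 = 208012.
With 6 = 2·3 people, non-crossing handshake pairings are non-crossing perfect matchings on a circle, counted by C_3. So R = C_3 = 5.
P − Q − R = 9694845 − 208012 − 5 = 9486828.

9486828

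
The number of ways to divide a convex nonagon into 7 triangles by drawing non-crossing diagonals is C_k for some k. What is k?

7

The number of triangulations of a 9-gon is the Catalan number C_7 (index = sides − 2).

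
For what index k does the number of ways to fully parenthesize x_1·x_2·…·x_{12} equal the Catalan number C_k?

11

Parenthesizations of m factors correspond to full binary trees with m leaves, counted by C_{m−1}; m = 12 gives C_11.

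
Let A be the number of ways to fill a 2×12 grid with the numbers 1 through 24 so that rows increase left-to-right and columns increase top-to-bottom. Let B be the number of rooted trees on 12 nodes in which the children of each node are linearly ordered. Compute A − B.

By the hook-length formula (or a Dyck-path bijection), SYT of shape 2×12 number C_12. So A = C_12 = 208012.
Rooted ordered (plane) trees on m nodes have m−1 edges and are counted by C_{m−1}; m = 12 gives C_11. So B = C_11 = 58786.
A − B = 208012 − 58786 = 149226.

149226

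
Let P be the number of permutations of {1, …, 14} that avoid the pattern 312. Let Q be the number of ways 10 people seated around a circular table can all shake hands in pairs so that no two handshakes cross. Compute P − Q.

2674398

For any fixed pattern of length 3, the pattern-avoiding permutations of [14] number C_14. So P = C_14 = 2674440.
With 10 = 2·5 people, non-crossing handshake pairings are non-crossing perfect matchings on a circle, counted by C_5. So Q = C_5 = 42.
P − Q = 2674440 − 42 = 2674398.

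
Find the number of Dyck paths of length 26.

742900

A Dyck path with 13 up-steps and 13 down-steps has semilength 13, so there are C_13 of them.
C_13 = 742900.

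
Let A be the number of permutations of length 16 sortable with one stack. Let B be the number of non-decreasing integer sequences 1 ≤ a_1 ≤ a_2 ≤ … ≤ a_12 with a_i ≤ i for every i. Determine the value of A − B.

35149658

Stack-sortable permutations are exactly the 231-avoiding ones, counted by C_n; here n = 16. So A = C_16 = 35357670.
Such sub-staircase sequences of length n are counted by C_n; here n = 12. So B = C_12 = 208012.
A − B = 35357670 − 208012 = 35149658.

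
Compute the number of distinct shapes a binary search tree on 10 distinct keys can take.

Binary trees (left/right distinguished) on n nodes are counted by C_n; here n = 10.
C_10 = C(20,10)/11 = 184756/11 = 16796.

16796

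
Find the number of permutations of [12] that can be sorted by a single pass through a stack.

By Knuth's characterisation, the stack-sortable permutations of length 12 are the 231-avoiders, numbering C_12.
C_12 = C(24,12)/13 = 2704156/13 = 208012.

208012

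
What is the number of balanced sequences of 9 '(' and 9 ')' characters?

Balanced strings of n pairs of brackets are counted by C_n; here n = 9.
C_9 = 4862.

4862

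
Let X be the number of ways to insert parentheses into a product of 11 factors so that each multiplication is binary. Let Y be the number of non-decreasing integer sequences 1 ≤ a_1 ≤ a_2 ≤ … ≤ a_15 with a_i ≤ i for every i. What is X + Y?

Bracketing 11 factors into binary products is counted by C_{11−1} = C_10. So X = C_10 = 16796.
Weakly increasing sequences with a_i ≤ i biject with Dyck paths of semilength 15, so there are C_15. So Y = C_15 = 9694845.
X + Y = 16796 + 9694845 = 9711641.

9711641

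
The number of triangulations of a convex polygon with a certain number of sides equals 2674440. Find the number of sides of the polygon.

Triangulations of a convex m-gon are counted by C_{m−2}; 2674440 = C_14.
So m − 2 = 14, giving m = 16 sides.

16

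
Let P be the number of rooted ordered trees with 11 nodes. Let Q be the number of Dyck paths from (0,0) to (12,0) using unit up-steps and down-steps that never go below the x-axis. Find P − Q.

16664

Rooted ordered (plane) trees on m nodes have m−1 edges and are counted by C_{m−1}; m = 11 gives C_10. So P = C_10 = 16796.
Paths of 6 up- and 6 down-steps that never dip below the axis are Dyck paths; their count is C_6. So Q = C_6 = 132.
P − Q = 16796 − 132 = 16664.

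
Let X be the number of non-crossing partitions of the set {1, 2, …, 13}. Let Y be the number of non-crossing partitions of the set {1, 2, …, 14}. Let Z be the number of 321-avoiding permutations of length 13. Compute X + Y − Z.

2674440

The non-crossing partitions of [13] form a lattice of size C_13. So X = C_13 = 742900.
Non-crossing partitions of an n-element set are counted by C_n; here n = 14. So Y = C_14 = 2674440.
For any fixed pattern of length 3, the pattern-avoiding permutations of [13] number C_13. So Z = C_13 = 742900.
X + Y − Z = 742900 + 2674440 − 742900 = 2674440.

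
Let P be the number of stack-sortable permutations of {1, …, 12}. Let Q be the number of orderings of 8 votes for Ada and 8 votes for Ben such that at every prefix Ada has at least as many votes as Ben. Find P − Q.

206582

By Knuth's characterisation, the stack-sortable permutations of length 12 are the 231-avoiders, numbering C_12. So P = C_12 = 208012.
Ballot sequences with n votes each where one side never trails are Dyck words, counted by C_n; here n = 8. So Q = C_8 = 1430.
P − Q = 208012 − 1430 = 206582.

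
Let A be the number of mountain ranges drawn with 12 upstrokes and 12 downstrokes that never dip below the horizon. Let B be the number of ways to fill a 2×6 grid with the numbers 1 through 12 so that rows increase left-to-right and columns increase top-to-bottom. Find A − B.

207880

Paths of 12 up- and 12 down-steps that never dip below the axis are Dyck paths; their count is C_12. So A = C_12 = 208012.
Standard Young tableaux of shape 2×n are counted by C_n; here n = 6. So B = C_6 = 132.
A − B = 208012 − 132 = 207880.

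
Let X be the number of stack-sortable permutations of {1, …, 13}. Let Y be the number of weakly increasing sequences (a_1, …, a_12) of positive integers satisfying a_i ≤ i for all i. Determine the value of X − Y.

Stack-sortable permutations are exactly the 231-avoiding ones, counted by C_n; here n = 13. So X = C_13 = 742900.
Such sub-staircase sequences of length n are counted by C_n; here n = 12. So Y = C_12 = 208012.
X − Y = 742900 − 208012 = 534888.

534888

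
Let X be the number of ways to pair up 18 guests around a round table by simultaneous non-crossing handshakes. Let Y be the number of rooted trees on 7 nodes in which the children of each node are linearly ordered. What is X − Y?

4730

With 18 = 2·9 people, non-crossing handshake pairings are non-crossing perfect matchings on a circle, counted by C_9. So X = C_9 = 4862.
A rooted plane tree on 7 nodes has 6 edges, and such trees are counted by C_6. So Y = C_6 = 132.
X − Y = 4862 − 132 = 4730.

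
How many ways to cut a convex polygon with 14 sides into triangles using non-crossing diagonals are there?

A convex 14-gon is triangulated into 12 triangles, and the number of such triangulations is the Catalan number C_{14−2} = C_12.
C_12 = 208012.

208012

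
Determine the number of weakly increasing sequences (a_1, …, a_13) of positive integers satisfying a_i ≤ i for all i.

Such sub-staircase sequences of length n are counted by C_n; here n = 13.
C_13 = C(26,13)/14 = 10400600/14 = 742900.

742900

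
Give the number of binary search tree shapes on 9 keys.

4862

Rooted binary trees with 9 nodes (each child slot possibly empty) number C_9.
C_9 = C_8 · 2(2·8+1)/(8+2) = 1430 · 34/10 = 4862.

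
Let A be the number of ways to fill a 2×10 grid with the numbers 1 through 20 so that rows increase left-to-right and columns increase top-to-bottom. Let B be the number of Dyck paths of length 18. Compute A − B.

Standard Young tableaux of shape 2×n are counted by C_n; here n = 10. So A = C_10 = 16796.
A Dyck path with 9 up-steps and 9 down-steps has semilength 9, so there are C_9 of them. So B = C_9 = 4862.
A − B = 16796 − 4862 = 11934.

11934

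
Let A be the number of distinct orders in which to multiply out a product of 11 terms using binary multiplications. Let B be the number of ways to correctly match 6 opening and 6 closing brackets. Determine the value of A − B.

Parenthesizations of m factors correspond to full binary trees with m leaves, counted by C_{m−1}; m = 11 gives C_10. So A = C_10 = 16796.
Balanced strings of n pairs of brackets are counted by C_n; here n = 6. So B = C_6 = 132.
A − B = 16796 − 132 = 16664.

16664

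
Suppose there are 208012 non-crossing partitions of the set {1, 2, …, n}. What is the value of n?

12

Non-crossing partitions of [n] are counted by C_n. Since C_12 = 208012, the index is 12.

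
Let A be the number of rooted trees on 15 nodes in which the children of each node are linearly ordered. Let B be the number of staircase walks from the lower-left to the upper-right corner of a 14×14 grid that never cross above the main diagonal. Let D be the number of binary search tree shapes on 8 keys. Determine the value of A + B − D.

A rooted plane tree on 15 nodes has 14 edges, and such trees are counted by C_14. So A = C_14 = 2674440.
Monotone paths in an n×n grid that stay weakly below the diagonal are counted by C_n; here n = 14. So B = C_14 = 2674440.
There are C_n binary search tree shapes on n keys; with n = 8 that is C_8. So D = C_8 = 1430.
A + B − D = 2674440 + 2674440 − 1430 = 5347450.

5347450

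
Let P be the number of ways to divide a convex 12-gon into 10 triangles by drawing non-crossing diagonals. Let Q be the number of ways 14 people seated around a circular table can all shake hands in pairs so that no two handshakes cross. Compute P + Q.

A convex 12-gon is triangulated into 10 triangles, and the number of such triangulations is the Catalan number C_{12−2} = C_10. So P = C_10 = 16796.
Non-crossing handshake pairings of 2n people are counted by C_n; 14 people gives n = 7. So Q = C_7 = 429.
P + Q = 16796 + 429 = 17225.

17225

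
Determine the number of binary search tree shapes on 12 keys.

208012

There are C_n binary search tree shapes on n keys; with n = 12 that is C_12.
C_12 = C(24,12)/13 = 2704156/13 = 208012.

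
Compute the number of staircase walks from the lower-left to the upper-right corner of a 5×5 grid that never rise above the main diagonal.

Sub-diagonal monotone paths from (0,0) to (5,5) biject with Dyck paths of semilength 5, giving C_5.
C_5 = C_4 · 2(2·4+1)/(4+2) = 14 · 18/6 = 42.

42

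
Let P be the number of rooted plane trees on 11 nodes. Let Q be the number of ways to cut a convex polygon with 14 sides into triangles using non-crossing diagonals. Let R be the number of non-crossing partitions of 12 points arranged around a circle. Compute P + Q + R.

A rooted plane tree on 11 nodes has 10 edges, and such trees are counted by C_10. So P = C_10 = 16796.
Triangulations of a convex m-gon are counted by C_{m−2}; with m = 14 this is C_12. So Q = C_12 = 208012.
Non-crossing partitions of an n-element set are counted by C_n; here n = 12. So R = C_12 = 208012.
P + Q + R = 16796 + 208012 + 208012 = 432820.

432820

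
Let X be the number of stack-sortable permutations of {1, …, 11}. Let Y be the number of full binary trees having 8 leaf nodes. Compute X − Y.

Stack-sortable permutations are exactly the 231-avoiding ones, counted by C_n; here n = 11. So X = C_11 = 58786.
Full binary trees with 8 leaves have 8−1 = 7 internal nodes, so there are C_7 of them. So Y = C_7 = 429.
X − Y = 58786 − 429 = 58357.

58357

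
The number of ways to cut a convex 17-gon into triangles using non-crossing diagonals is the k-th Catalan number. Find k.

15

A convex 17-gon is triangulated into 15 triangles, and the number of such triangulations is the Catalan number C_{17−2} = C_15.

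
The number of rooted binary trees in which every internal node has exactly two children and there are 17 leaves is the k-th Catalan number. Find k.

16

A full binary tree with L leaves has L−1 internal nodes and is counted by C_{L−1}; L = 17 gives C_16.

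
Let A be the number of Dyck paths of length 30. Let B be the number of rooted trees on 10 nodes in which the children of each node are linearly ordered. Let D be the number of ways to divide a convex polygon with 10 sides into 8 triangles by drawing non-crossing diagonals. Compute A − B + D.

Dyck paths of semilength n (length 2n) are counted by C_n; here n = 15. So A = C_15 = 9694845.
A rooted plane tree on 10 nodes has 9 edges, and such trees are counted by C_9. So B = C_9 = 4862.
The number of triangulations of a 10-gon is the Catalan number C_8 (index = sides − 2). So D = C_8 = 1430.
A − B + D = 9694845 − 4862 + 1430 = 9691413.

9691413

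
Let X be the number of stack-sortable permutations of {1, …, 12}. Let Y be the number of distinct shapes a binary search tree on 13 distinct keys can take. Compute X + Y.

Stack-sortable permutations are exactly the 231-avoiding ones, counted by C_n; here n = 12. So X = C_12 = 208012.
There are C_n binary search tree shapes on n keys; with n = 13 that is C_13. So Y = C_13 = 742900.
X + Y = 208012 + 742900 = 950912.

950912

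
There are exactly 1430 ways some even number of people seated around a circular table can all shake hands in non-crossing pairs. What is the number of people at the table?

16

Non-crossing handshake pairings of 2n people are counted by C_n. The Catalan number equal to 1430 is C_8.
So n = 8, and there are 2n = 16 people.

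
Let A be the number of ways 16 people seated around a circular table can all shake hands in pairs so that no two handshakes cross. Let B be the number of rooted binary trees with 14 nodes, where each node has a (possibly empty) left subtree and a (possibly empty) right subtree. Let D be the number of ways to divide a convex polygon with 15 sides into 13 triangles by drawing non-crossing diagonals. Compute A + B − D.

1932970

With 16 = 2·8 people, non-crossing handshake pairings are non-crossing perfect matchings on a circle, counted by C_8. So A = C_8 = 1430.
There are C_n binary search tree shapes on n keys; with n = 14 that is C_14. So B = C_14 = 2674440.
A convex 15-gon is triangulated into 13 triangles, and the number of such triangulations is the Catalan number C_{15−2} = C_13. So D = C_13 = 742900.
A + B − D = 1430 + 2674440 − 742900 = 1932970.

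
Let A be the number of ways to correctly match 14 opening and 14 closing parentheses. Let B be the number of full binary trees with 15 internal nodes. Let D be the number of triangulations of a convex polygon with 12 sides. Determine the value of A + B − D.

A balanced arrangement of 14 bracket pairs is a Dyck word of semilength 14, so the count is C_14. So A = C_14 = 2674440.
Full binary trees with n internal nodes are counted by C_n; here n = 15. So B = C_15 = 9694845.
Triangulations of a convex m-gon are counted by C_{m−2}; with m = 12 this is C_10. So D = C_10 = 16796.
A + B − D = 2674440 + 9694845 − 16796 = 12352489.

12352489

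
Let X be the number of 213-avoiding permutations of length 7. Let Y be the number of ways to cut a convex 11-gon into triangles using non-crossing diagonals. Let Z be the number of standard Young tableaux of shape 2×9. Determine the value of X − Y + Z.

429

For any fixed pattern of length 3, the pattern-avoiding permutations of [7] number C_7. So X = C_7 = 429.
Triangulations of a convex m-gon are counted by C_{m−2}; with m = 11 this is C_9. So Y = C_9 = 4862.
Standard Young tableaux of shape 2×n are counted by C_n; here n = 9. So Z = C_9 = 4862.
X − Y + Z = 429 − 4862 + 4862 = 429.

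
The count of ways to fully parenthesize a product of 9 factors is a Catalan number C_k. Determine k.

8

Bracketing 9 factors into binary products is counted by C_{9−1} = C_8.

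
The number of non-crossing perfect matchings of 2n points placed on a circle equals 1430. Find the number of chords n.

Non-crossing pairings of 2n points on a circle are counted by C_n. Since C_8 = 1430, the index is 8.

8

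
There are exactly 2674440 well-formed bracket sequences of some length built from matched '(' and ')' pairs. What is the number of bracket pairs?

Balanced strings of n bracket-pairs are counted by C_n. Since C_14 = 2674440, the index is 14.

14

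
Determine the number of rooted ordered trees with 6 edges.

132

A rooted plane tree with 6 edges has 7 nodes, and the count is C_6.
C_6 = C_5 · 2(2·5+1)/(5+2) = 42 · 22/7 = 132.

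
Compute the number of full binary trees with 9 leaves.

A full binary tree with L leaves has L−1 internal nodes and is counted by C_{L−1}; L = 9 gives C_8.
C_8 = C_7 · 2(2·7+1)/(7+2) = 429 · 30/9 = 1430.

1430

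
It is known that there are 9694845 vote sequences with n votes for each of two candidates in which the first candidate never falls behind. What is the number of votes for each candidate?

15

Such ballot sequences with n votes each are counted by C_n, and C_15 = 9694845.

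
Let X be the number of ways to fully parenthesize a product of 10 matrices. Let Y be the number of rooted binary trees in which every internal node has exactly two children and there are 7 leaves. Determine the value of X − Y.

4730

Bracketing 10 factors into binary products is counted by C_{10−1} = C_9. So X = C_9 = 4862.
Full binary trees with 7 leaves have 7−1 = 6 internal nodes, so there are C_6 of them. So Y = C_6 = 132.
X − Y = 4862 − 132 = 4730.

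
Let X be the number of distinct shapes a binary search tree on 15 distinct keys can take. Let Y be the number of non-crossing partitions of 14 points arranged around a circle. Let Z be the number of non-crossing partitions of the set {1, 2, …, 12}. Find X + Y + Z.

12577297

There are C_n binary search tree shapes on n keys; with n = 15 that is C_15. So X = C_15 = 9694845.
Non-crossing partitions of an n-element set are counted by C_n; here n = 14. So Y = C_14 = 2674440.
Non-crossing partitions of an n-element set are counted by C_n; here n = 12. So Z = C_12 = 208012.
X + Y + Z = 9694845 + 2674440 + 208012 = 12577297.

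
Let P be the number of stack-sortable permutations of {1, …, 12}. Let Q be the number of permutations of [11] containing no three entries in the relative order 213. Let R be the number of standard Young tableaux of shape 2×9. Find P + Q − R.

261936

By Knuth's characterisation, the stack-sortable permutations of length 12 are the 231-avoiders, numbering C_12. So P = C_12 = 208012.
Permutations of [n] avoiding any single length-3 pattern are counted by C_n; here n = 11. So Q = C_11 = 58786.
Standard Young tableaux of shape 2×n are counted by C_n; here n = 9. So R = C_9 = 4862.
P + Q − R = 208012 + 58786 − 4862 = 261936.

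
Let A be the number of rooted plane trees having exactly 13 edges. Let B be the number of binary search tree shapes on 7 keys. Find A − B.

742471

A rooted plane tree with 13 edges has 14 nodes, and the count is C_13. So A = C_13 = 742900.
Binary trees (left/right distinguished) on n nodes are counted by C_n; here n = 7. So B = C_7 = 429.
A − B = 742900 − 429 = 742471.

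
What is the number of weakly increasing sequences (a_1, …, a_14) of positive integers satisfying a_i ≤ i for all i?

2674440

Such sub-staircase sequences of length n are counted by C_n; here n = 14.
C_14 = C(28,14)/15 = 40116600/15 = 2674440.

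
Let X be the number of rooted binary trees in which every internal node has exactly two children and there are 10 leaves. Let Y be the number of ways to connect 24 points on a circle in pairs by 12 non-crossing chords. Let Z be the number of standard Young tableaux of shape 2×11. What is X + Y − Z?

A full binary tree with L leaves has L−1 internal nodes and is counted by C_{L−1}; L = 10 gives C_9. So X = C_9 = 4862.
Pairing 24 circle points by 12 non-crossing chords gives C_12 matchings. So Y = C_12 = 208012.
Standard Young tableaux of shape 2×n are counted by C_n; here n = 11. So Z = C_11 = 58786.
X + Y − Z = 4862 + 208012 − 58786 = 154088.

154088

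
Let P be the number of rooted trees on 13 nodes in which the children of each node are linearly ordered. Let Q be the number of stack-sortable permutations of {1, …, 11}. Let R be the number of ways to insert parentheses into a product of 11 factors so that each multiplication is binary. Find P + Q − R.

Rooted ordered (plane) trees on m nodes have m−1 edges and are counted by C_{m−1}; m = 13 gives C_12. So P = C_12 = 208012.
By Knuth's characterisation, the stack-sortable permutations of length 11 are the 231-avoiders, numbering C_11. So Q = C_11 = 58786.
Parenthesizations of m factors correspond to full binary trees with m leaves, counted by C_{m−1}; m = 11 gives C_10. So R = C_10 = 16796.
P + Q − R = 208012 + 58786 − 16796 = 250002.

250002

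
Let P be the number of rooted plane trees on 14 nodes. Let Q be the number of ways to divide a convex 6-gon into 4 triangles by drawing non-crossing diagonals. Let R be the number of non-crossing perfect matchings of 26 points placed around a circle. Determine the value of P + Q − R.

14

A rooted plane tree on 14 nodes has 13 edges, and such trees are counted by C_13. So P = C_13 = 742900.
A convex 6-gon is triangulated into 4 triangles, and the number of such triangulations is the Catalan number C_{6−2} = C_4. So Q = C_4 = 14.
Non-crossing perfect matchings of 2n points on a circle are counted by C_n; with 26 points, n = 13. So R = C_13 = 742900.
P + Q − R = 742900 + 14 − 742900 = 14.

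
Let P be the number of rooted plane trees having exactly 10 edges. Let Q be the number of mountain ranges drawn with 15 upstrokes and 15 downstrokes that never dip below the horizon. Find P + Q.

A rooted plane tree with 10 edges has 11 nodes, and the count is C_10. So P = C_10 = 16796.
A Dyck path with 15 up-steps and 15 down-steps has semilength 15, so there are C_15 of them. So Q = C_15 = 9694845.
P + Q = 16796 + 9694845 = 9711641.

9711641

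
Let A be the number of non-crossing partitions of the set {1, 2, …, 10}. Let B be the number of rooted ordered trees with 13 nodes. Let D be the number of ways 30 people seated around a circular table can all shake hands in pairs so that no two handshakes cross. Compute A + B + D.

9919653

The non-crossing partitions of [10] form a lattice of size C_10. So A = C_10 = 16796.
Rooted ordered (plane) trees on m nodes have m−1 edges and are counted by C_{m−1}; m = 13 gives C_12. So B = C_12 = 208012.
Non-crossing handshake pairings of 2n people are counted by C_n; 30 people gives n = 15. So D = C_15 = 9694845.
A + B + D = 16796 + 208012 + 9694845 = 9919653.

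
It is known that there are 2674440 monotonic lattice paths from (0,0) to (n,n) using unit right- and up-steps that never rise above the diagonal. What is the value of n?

14

Such diagonal-avoiding paths in an n×n grid are counted by C_n. Since C_14 = 2674440, the index is 14.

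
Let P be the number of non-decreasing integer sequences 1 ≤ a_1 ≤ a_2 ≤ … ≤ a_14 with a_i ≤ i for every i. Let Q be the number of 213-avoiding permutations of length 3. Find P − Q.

Such sub-staircase sequences of length n are counted by C_n; here n = 14. So P = C_14 = 2674440.
Permutations of [n] avoiding any single length-3 pattern are counted by C_n; here n = 3. So Q = C_3 = 5.
P − Q = 2674440 − 5 = 2674435.

2674435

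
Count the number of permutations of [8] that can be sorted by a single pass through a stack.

1430

By Knuth's characterisation, the stack-sortable permutations of length 8 are the 231-avoiders, numbering C_8.
C_8 = C(16,8)/9 = 12870/9 = 1430.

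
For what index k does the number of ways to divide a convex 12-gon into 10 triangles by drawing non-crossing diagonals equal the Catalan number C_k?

Triangulations of a convex m-gon are counted by C_{m−2}; with m = 12 this is C_10.

10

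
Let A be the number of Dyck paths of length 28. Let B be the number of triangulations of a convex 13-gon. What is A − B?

Paths of 14 up- and 14 down-steps that never dip below the axis are Dyck paths; their count is C_14. So A = C_14 = 2674440.
The number of triangulations of a 13-gon is the Catalan number C_11 (index = sides − 2). So B = C_11 = 58786.
A − B = 2674440 − 58786 = 2615654.

2615654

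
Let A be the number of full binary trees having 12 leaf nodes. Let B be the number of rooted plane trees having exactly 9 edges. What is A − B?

53924

Full binary trees with 12 leaves have 12−1 = 11 internal nodes, so there are C_11 of them. So A = C_11 = 58786.
Rooted ordered trees with n edges are counted by C_n; here n = 9. So B = C_9 = 4862.
A − B = 58786 − 4862 = 53924.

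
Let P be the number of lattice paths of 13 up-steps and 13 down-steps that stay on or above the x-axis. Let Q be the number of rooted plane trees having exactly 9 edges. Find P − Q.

A Dyck path with 13 up-steps and 13 down-steps has semilength 13, so there are C_13 of them. So P = C_13 = 742900.
Rooted ordered trees with n edges are counted by C_n; here n = 9. So Q = C_9 = 4862.
P − Q = 742900 − 4862 = 738038.

738038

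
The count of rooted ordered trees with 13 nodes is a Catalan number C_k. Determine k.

12

A rooted plane tree on 13 nodes has 12 edges, and such trees are counted by C_12.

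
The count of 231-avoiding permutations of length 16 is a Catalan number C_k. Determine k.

Permutations of [n] avoiding any single length-3 pattern are counted by C_n; here n = 16.

16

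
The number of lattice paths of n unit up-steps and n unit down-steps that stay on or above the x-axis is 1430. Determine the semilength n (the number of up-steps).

Dyck paths of semilength n are counted by C_n. Since C_8 = 1430, the index is 8.

8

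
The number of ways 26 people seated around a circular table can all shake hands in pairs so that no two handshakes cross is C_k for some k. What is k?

13

With 26 = 2·13 people, non-crossing handshake pairings are non-crossing perfect matchings on a circle, counted by C_13.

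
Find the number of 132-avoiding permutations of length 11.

For any fixed pattern of length 3, the pattern-avoiding permutations of [11] number C_11.
C_11 = 58786.

58786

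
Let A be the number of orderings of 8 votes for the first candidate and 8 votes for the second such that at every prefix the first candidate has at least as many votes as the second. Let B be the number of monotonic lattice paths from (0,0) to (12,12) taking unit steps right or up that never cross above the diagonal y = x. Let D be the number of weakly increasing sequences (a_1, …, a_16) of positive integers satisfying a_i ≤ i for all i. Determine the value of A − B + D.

35151088

Reading a vote for the leader as '(' and for the other as ')' turns such a sequence into a balanced string of 8 pairs, so the count is C_8. So A = C_8 = 1430.
Sub-diagonal monotone paths from (0,0) to (12,12) biject with Dyck paths of semilength 12, giving C_12. So B = C_12 = 208012.
Weakly increasing sequences with a_i ≤ i biject with Dyck paths of semilength 16, so there are C_16. So D = C_16 = 35357670.
A − B + D = 1430 − 208012 + 35357670 = 35151088.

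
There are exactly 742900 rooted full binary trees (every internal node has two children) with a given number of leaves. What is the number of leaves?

14

Full binary trees with L leaves are counted by C_{L−1}. Since C_13 = 742900, the index is 13.
So the index is 13, and the number of leaves is 13 + 1 = 14.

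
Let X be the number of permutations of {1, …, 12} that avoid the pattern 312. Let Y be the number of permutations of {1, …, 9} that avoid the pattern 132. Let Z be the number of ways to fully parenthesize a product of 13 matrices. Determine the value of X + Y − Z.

For any fixed pattern of length 3, the pattern-avoiding permutations of [12] number C_12. So X = C_12 = 208012.
Permutations of [n] avoiding any single length-3 pattern are counted by C_n; here n = 9. So Y = C_9 = 4862.
Ways to associate a product of 13 factors correspond to binary trees on 13 leaves, so the count is C_12. So Z = C_12 = 208012.
X + Y − Z = 208012 + 4862 − 208012 = 4862.

4862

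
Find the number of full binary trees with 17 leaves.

A full binary tree with L leaves has L−1 internal nodes and is counted by C_{L−1}; L = 17 gives C_16.
C_16 = C(32,16)/17 = 601080390/17 = 35357670.

35357670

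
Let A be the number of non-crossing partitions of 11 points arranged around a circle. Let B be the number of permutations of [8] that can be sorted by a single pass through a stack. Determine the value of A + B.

60216

Non-crossing partitions of an n-element set are counted by C_n; here n = 11. So A = C_11 = 58786.
By Knuth's characterisation, the stack-sortable permutations of length 8 are the 231-avoiders, numbering C_8. So B = C_8 = 1430.
A + B = 58786 + 1430 = 60216.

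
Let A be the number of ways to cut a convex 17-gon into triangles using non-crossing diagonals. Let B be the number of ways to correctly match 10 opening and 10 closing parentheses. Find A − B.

9678049

The number of triangulations of a 17-gon is the Catalan number C_15 (index = sides − 2). So A = C_15 = 9694845.
With 10 pairs the number of balanced bracket strings is the Catalan number C_10. So B = C_10 = 16796.
A − B = 9694845 − 16796 = 9678049.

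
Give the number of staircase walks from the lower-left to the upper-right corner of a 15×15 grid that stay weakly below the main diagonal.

Sub-diagonal monotone paths from (0,0) to (15,15) biject with Dyck paths of semilength 15, giving C_15.
C_15 = 9694845.

9694845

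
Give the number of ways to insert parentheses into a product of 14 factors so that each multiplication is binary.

Parenthesizations of m factors correspond to full binary trees with m leaves, counted by C_{m−1}; m = 14 gives C_13.
C_13 = 742900.

742900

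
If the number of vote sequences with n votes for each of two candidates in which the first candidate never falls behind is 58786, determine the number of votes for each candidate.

11

Such ballot sequences with n votes each are counted by C_n; 58786 = C_11.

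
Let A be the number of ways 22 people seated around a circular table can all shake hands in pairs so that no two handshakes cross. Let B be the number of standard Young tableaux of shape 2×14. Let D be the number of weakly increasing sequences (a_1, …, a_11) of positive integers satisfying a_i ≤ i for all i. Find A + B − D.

Non-crossing handshake pairings of 2n people are counted by C_n; 22 people gives n = 11. So A = C_11 = 58786.
Standard Young tableaux of shape 2×n are counted by C_n; here n = 14. So B = C_14 = 2674440.
Weakly increasing sequences with a_i ≤ i biject with Dyck paths of semilength 11, so there are C_11. So D = C_11 = 58786.
A + B − D = 58786 + 2674440 − 58786 = 2674440.

2674440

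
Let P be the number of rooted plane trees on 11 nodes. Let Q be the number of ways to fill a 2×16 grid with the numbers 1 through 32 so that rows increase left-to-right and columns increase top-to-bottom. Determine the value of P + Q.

35374466

A rooted plane tree on 11 nodes has 10 edges, and such trees are counted by C_10. So P = C_10 = 16796.
By the hook-length formula (or a Dyck-path bijection), SYT of shape 2×16 number C_16. So Q = C_16 = 35357670.
P + Q = 16796 + 35357670 = 35374466.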